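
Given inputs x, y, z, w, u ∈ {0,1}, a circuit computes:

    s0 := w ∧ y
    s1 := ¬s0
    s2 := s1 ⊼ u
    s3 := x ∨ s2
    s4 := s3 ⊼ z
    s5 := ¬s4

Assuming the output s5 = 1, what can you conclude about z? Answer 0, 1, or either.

s5 = ¬s4 must be 1, so s4 = 0.
s4 = s3 ⊼ z must be 0, so both s3 = 1 and z = 1.
s3 = x ∨ s2 must be 1, so at least one of x, s2 is 1.
Every assignment with s5 = 1 has z = 1; there are 13 such assignment(s).

1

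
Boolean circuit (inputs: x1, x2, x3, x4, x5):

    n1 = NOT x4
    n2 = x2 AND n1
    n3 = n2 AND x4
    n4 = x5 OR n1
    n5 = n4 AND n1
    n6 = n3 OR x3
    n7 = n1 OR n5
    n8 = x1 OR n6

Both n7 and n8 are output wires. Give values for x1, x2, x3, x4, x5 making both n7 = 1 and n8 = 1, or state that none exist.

x1=0, x2=1, x3=1, x4=0, x5=1

Check with x1=0, x2=1, x3=1, x4=0, x5=1:
n1 = NOT x4 = NOT 0 = 1
n2 = x2 AND n1 = 1 AND 1 = 1
n3 = n2 AND x4 = 1 AND 0 = 0
n4 = x5 OR n1 = 1 OR 1 = 1
n5 = n4 AND n1 = 1 AND 1 = 1
n6 = n3 OR x3 = 0 OR 1 = 1
n7 = n1 OR n5 = 1 OR 1 = 1
n8 = x1 OR n6 = 0 OR 1 = 1
So n7 = 1 and n8 = 1.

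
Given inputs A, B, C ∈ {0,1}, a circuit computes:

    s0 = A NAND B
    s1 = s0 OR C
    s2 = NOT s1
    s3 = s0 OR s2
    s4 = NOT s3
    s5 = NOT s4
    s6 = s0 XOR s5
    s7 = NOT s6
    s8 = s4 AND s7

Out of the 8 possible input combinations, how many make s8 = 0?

7

s8 = s4 AND s7 must be 0, so at least one of s4, s7 is 0.
Enumerating the 8 input combinations, 7 give s8 = 0 and 1 give s8 = 1.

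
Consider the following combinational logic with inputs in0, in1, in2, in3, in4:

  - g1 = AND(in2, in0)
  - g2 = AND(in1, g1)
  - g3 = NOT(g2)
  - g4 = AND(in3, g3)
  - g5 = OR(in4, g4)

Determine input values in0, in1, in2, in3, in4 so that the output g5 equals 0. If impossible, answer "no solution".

g5 = OR(in4, g4) must be 0, so both in4 = 0 and g4 = 0.
Check with in0=1, in1=1, in2=1, in3=0, in4=0:
g1 = AND(in2, in0) = AND(1, 1) = 1
g2 = AND(in1, g1) = AND(1, 1) = 1
g3 = NOT(g2) = NOT 1 = 0
g4 = AND(in3, g3) = AND(0, 0) = 0
g5 = OR(in4, g4) = OR(0, 0) = 0
So g5 = 0 as required.

in0=1, in1=1, in2=1, in3=0, in4=0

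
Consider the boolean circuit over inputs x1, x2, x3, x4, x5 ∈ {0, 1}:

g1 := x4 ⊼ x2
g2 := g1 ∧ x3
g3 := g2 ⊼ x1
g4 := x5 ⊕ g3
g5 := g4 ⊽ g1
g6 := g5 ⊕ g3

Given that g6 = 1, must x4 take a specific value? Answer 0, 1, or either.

either

Both values of x4 occur among assignments with g6 = 1:
  x4=0: x1=0, x2=0, x3=0, x4=0, x5=0
  x4=1: x1=0, x2=0, x3=0, x4=1, x5=0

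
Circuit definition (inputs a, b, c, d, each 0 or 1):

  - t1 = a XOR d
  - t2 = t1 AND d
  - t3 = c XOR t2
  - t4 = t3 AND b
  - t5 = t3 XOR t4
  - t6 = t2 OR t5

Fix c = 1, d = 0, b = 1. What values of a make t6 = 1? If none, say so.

no solution exists

With c = 1, d = 0, b = 1 fixed, none of the 2 settings of a give t6 = 1.
For example, with a=1:
t1 = a XOR d = 1 XOR 0 = 1
t2 = t1 AND d = 1 AND 0 = 0
t3 = c XOR t2 = 1 XOR 0 = 1
t4 = t3 AND b = 1 AND 1 = 1
t5 = t3 XOR t4 = 1 XOR 1 = 0
t6 = t2 OR t5 = 0 OR 0 = 0
giving t6 = 0 ≠ 1.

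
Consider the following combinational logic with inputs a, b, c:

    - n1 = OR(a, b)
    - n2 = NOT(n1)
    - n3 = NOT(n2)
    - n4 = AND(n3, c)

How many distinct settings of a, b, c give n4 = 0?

n4 = AND(n3, c) must be 0, so at least one of n3, c is 0.
Satisfying assignments:
  a=0, b=0, c=0
  a=0, b=0, c=1
  a=0, b=1, c=0
  a=1, b=0, c=0
  a=1, b=1, c=0

5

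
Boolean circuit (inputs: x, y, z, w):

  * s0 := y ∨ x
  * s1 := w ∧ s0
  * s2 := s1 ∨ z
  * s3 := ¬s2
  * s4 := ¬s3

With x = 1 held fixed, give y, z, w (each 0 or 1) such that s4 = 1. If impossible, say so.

y=1, z=1, w=1

s4 = ¬s3 must be 1, so s3 = 0.
s3 = ¬s2 must be 0, so s2 = 1.
Check with x = 1 and y=1, z=1, w=1:
s0 = y ∨ x = 1 ∨ 1 = 1
s1 = w ∧ s0 = 1 ∧ 1 = 1
s2 = s1 ∨ z = 1 ∨ 1 = 1
s3 = ¬s2 = ¬1 = 0
s4 = ¬s3 = ¬0 = 1
So s4 = 1.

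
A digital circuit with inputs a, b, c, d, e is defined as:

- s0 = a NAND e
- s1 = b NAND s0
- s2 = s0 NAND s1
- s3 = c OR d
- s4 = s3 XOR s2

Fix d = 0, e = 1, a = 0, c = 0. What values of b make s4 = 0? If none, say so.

b=0

Check with d = 0, e = 1, a = 0, c = 0 and b=0:
s0 = a NAND e = 0 NAND 1 = 1
s1 = b NAND s0 = 0 NAND 1 = 1
s2 = s0 NAND s1 = 1 NAND 1 = 0
s3 = c OR d = 0 OR 0 = 0
s4 = s3 XOR s2 = 0 XOR 0 = 0
So s4 = 0.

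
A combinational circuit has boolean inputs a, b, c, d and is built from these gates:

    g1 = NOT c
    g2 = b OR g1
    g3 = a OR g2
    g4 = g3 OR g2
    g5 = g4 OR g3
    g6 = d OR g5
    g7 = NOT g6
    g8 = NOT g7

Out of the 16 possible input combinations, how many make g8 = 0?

g8 = NOT g7 must be 0, so g7 = 1.
Satisfying assignments:
  a=0, b=0, c=1, d=0

1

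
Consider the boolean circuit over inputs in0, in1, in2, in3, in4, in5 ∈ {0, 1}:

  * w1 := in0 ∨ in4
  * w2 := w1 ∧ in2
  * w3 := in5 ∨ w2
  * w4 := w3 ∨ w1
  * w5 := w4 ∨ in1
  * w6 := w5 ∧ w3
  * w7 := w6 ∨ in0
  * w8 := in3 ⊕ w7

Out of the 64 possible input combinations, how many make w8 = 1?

w8 = in3 ⊕ w7 must be 1, so in3 and w7 differ.
Enumerating the 64 input combinations, 32 give w8 = 1 and 32 give w8 = 0.

32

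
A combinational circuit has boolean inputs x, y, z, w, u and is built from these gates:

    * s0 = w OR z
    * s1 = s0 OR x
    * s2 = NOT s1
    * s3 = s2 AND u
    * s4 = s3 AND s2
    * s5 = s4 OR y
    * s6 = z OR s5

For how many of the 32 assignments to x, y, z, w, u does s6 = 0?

7

s6 = z OR s5 must be 0, so both z = 0 and s5 = 0.
s5 = s4 OR y must be 0, so both s4 = 0 and y = 0.
Enumerating the 32 input combinations, 7 give s6 = 0 and 25 give s6 = 1.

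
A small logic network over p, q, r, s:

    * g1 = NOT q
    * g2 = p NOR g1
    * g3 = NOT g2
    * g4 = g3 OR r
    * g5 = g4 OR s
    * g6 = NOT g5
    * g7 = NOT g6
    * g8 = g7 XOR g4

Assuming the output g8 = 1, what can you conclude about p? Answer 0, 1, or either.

0

g8 = g7 XOR g4 must be 1, so g7 and g4 differ.
Every assignment with g8 = 1 has p = 0; there are 1 such assignment(s).
  p=0, q=1, r=0, s=1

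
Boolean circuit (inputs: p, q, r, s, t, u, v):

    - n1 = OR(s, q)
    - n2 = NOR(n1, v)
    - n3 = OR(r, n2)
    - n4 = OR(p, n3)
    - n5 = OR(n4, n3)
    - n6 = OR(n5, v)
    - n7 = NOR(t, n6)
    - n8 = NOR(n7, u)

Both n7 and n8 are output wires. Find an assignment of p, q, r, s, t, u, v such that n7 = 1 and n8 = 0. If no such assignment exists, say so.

p=0 q=0 r=0 s=1 t=0 u=0 v=0

Check with p=0 q=0 r=0 s=1 t=0 u=0 v=0:
n1 = OR(s, q) = OR(1, 0) = 1
n2 = NOR(n1, v) = NOR(1, 0) = 0
n3 = OR(r, n2) = OR(0, 0) = 0
n4 = OR(p, n3) = OR(0, 0) = 0
n5 = OR(n4, n3) = OR(0, 0) = 0
n6 = OR(n5, v) = OR(0, 0) = 0
n7 = NOR(t, n6) = NOR(0, 0) = 1
n8 = NOR(n7, u) = NOR(1, 0) = 0
So n7 = 1 and n8 = 0.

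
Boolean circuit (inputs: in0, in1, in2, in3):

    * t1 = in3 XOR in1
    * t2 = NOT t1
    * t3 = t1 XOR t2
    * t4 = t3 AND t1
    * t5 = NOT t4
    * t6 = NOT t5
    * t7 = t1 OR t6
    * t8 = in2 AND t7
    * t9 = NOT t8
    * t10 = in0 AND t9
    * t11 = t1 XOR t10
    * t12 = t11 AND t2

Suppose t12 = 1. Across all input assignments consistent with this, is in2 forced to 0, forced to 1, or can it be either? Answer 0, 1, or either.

either

Both values of in2 occur among assignments with t12 = 1:
  in2=0: in0=1, in1=0, in2=0, in3=0
  in2=1: in0=1, in1=0, in2=1, in3=0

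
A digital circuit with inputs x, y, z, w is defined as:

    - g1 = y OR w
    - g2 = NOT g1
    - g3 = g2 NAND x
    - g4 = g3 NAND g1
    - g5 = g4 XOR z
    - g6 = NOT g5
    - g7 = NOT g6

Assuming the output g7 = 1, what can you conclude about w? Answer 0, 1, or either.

Both values of w occur among assignments with g7 = 1:
  w=0: x=0, y=0, z=0, w=0
  w=1: x=0, y=0, z=1, w=1

either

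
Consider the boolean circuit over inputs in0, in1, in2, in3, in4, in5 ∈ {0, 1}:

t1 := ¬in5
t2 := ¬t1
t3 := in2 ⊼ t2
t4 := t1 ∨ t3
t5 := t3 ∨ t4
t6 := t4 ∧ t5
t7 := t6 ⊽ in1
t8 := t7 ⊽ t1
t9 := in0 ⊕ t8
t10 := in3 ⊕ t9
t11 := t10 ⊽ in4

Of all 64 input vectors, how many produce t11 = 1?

t11 = t10 ⊽ in4 must be 1, so both t10 = 0 and in4 = 0.
Enumerating the 64 input combinations, 16 give t11 = 1 and 48 give t11 = 0.

16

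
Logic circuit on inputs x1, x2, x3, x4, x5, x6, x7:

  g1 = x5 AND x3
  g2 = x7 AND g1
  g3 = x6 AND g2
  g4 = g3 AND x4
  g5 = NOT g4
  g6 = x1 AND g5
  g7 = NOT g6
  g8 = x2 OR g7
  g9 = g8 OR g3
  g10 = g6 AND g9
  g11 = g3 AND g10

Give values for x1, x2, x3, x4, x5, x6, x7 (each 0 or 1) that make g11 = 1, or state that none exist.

Check with x1=1 x2=0 x3=1 x4=0 x5=1 x6=1 x7=1:
g1 = x5 AND x3 = 1 AND 1 = 1
g2 = x7 AND g1 = 1 AND 1 = 1
g3 = x6 AND g2 = 1 AND 1 = 1
g4 = g3 AND x4 = 1 AND 0 = 0
g5 = NOT g4 = NOT 0 = 1
g6 = x1 AND g5 = 1 AND 1 = 1
g7 = NOT g6 = NOT 1 = 0
g8 = x2 OR g7 = 0 OR 0 = 0
g9 = g8 OR g3 = 0 OR 1 = 1
g10 = g6 AND g9 = 1 AND 1 = 1
g11 = g3 AND g10 = 1 AND 1 = 1
So g11 = 1 as required.

x1=1 x2=0 x3=1 x4=0 x5=1 x6=1 x7=1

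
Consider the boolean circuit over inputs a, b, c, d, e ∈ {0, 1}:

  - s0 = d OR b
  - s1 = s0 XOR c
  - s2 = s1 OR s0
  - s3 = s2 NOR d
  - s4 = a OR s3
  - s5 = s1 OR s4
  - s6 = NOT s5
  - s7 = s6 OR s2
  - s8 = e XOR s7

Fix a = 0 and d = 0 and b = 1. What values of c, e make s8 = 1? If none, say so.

Check with a = 0 and d = 0 and b = 1 and c=0, e=0:
s0 = d OR b = 0 OR 1 = 1
s1 = s0 XOR c = 1 XOR 0 = 1
s2 = s1 OR s0 = 1 OR 1 = 1
s3 = s2 NOR d = 1 NOR 0 = 0
s4 = a OR s3 = 0 OR 0 = 0
s5 = s1 OR s4 = 1 OR 0 = 1
s6 = NOT s5 = NOT 1 = 0
s7 = s6 OR s2 = 0 OR 1 = 1
s8 = e XOR s7 = 0 XOR 1 = 1
So s8 = 1.

c=0, e=0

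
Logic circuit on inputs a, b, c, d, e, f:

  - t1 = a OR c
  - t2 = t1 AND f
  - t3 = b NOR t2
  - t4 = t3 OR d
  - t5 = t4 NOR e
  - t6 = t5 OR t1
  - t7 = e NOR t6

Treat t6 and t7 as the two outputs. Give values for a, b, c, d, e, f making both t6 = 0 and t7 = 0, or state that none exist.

a=0 b=0 c=0 d=0 e=1 f=1

Check with a=0 b=0 c=0 d=0 e=1 f=1:
t1 = a OR c = 0 OR 0 = 0
t2 = t1 AND f = 0 AND 1 = 0
t3 = b NOR t2 = 0 NOR 0 = 1
t4 = t3 OR d = 1 OR 0 = 1
t5 = t4 NOR e = 1 NOR 1 = 0
t6 = t5 OR t1 = 0 OR 0 = 0
t7 = e NOR t6 = 1 NOR 0 = 0
So t6 = 0 and t7 = 0.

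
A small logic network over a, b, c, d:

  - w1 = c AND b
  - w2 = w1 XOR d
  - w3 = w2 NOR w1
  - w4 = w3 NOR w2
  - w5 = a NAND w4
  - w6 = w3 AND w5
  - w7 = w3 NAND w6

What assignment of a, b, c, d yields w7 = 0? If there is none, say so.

a=0, b=0, c=1, d=0

Check with a=0, b=0, c=1, d=0:
w1 = c AND b = 1 AND 0 = 0
w2 = w1 XOR d = 0 XOR 0 = 0
w3 = w2 NOR w1 = 0 NOR 0 = 1
w4 = w3 NOR w2 = 1 NOR 0 = 0
w5 = a NAND w4 = 0 NAND 0 = 1
w6 = w3 AND w5 = 1 AND 1 = 1
w7 = w3 NAND w6 = 1 NAND 1 = 0
So w7 = 0 as required.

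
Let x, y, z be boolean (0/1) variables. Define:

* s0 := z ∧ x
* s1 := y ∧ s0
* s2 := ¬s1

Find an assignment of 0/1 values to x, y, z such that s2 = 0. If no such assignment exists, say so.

Check with x=1, y=1, z=1:
s0 = z ∧ x = 1 ∧ 1 = 1
s1 = y ∧ s0 = 1 ∧ 1 = 1
s2 = ¬s1 = ¬1 = 0
So s2 = 0 as required.

x=1, y=1, z=1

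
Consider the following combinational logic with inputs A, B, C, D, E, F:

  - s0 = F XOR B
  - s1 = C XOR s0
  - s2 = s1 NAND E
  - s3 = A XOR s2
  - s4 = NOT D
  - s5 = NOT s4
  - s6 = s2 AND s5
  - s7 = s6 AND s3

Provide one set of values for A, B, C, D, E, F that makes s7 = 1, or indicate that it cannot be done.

Check with A=0, B=0, C=1, D=1, E=1, F=1:
s0 = F XOR B = 1 XOR 0 = 1
s1 = C XOR s0 = 1 XOR 1 = 0
s2 = s1 NAND E = 0 NAND 1 = 1
s3 = A XOR s2 = 0 XOR 1 = 1
s4 = NOT D = NOT 1 = 0
s5 = NOT s4 = NOT 0 = 1
s6 = s2 AND s5 = 1 AND 1 = 1
s7 = s6 AND s3 = 1 AND 1 = 1
So s7 = 1 as required.

A=0, B=0, C=1, D=1, E=1, F=1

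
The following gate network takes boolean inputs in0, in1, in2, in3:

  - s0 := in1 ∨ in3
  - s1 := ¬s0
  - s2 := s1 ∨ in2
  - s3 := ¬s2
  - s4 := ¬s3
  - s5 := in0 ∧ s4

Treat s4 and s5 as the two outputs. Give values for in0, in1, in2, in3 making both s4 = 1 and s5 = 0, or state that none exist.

in0=0 in1=0 in2=1 in3=1

Check with in0=0 in1=0 in2=1 in3=1:
s0 = in1 ∨ in3 = 0 ∨ 1 = 1
s1 = ¬s0 = ¬1 = 0
s2 = s1 ∨ in2 = 0 ∨ 1 = 1
s3 = ¬s2 = ¬1 = 0
s4 = ¬s3 = ¬0 = 1
s5 = in0 ∧ s4 = 0 ∧ 1 = 0
So s4 = 1 and s5 = 0.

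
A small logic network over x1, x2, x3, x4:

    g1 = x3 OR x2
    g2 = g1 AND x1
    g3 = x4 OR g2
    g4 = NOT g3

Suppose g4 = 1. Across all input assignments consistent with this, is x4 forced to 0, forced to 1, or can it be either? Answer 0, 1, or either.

0

g4 = NOT g3 must be 1, so g3 = 0.
g3 = x4 OR g2 must be 0, so both x4 = 0 and g2 = 0.
Every assignment with g4 = 1 has x4 = 0; there are 5 such assignment(s).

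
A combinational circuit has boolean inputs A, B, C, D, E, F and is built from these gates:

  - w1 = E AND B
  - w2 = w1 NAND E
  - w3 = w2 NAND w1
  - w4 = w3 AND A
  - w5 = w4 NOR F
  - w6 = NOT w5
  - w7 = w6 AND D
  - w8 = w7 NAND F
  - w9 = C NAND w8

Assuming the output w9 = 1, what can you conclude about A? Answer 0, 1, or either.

Both values of A occur among assignments with w9 = 1:
  A=0: A=0, B=0, C=0, D=0, E=0, F=0
  A=1: A=1, B=0, C=0, D=0, E=0, F=0

either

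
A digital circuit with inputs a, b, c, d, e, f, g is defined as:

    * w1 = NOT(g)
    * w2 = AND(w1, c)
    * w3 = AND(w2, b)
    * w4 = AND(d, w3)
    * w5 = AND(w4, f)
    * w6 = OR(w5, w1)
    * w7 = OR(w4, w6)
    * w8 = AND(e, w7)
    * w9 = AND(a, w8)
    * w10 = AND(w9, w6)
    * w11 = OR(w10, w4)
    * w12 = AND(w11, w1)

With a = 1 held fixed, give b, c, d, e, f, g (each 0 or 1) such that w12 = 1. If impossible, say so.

w12 = AND(w11, w1) must be 1, so both w11 = 1 and w1 = 1.
Check with a = 1 and b=1, c=0, d=1, e=1, f=0, g=0:
w1 = NOT(g) = NOT 0 = 1
w2 = AND(w1, c) = AND(1, 0) = 0
w3 = AND(w2, b) = AND(0, 1) = 0
w4 = AND(d, w3) = AND(1, 0) = 0
w5 = AND(w4, f) = AND(0, 0) = 0
w6 = OR(w5, w1) = OR(0, 1) = 1
w7 = OR(w4, w6) = OR(0, 1) = 1
w8 = AND(e, w7) = AND(1, 1) = 1
w9 = AND(a, w8) = AND(1, 1) = 1
w10 = AND(w9, w6) = AND(1, 1) = 1
w11 = OR(w10, w4) = OR(1, 0) = 1
w12 = AND(w11, w1) = AND(1, 1) = 1
So w12 = 1.

b=1, c=0, d=1, e=1, f=0, g=0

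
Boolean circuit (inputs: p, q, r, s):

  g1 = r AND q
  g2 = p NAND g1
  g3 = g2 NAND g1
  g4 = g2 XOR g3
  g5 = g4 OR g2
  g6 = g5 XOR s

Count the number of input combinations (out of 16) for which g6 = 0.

g6 = g5 XOR s must be 0, so g5 and s are equal.
Enumerating the 16 input combinations, 8 give g6 = 0 and 8 give g6 = 1.

8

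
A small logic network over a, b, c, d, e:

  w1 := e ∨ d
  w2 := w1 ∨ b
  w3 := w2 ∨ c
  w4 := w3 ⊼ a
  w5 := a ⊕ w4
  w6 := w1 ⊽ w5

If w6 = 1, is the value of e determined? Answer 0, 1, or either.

w6 = w1 ⊽ w5 must be 1, so both w1 = 0 and w5 = 0.
w1 = e ∨ d must be 0, so both e = 0 and d = 0.
w5 = a ⊕ w4 must be 0, so a and w4 are equal.
Every assignment with w6 = 1 has e = 0; there are 1 such assignment(s).
  a=1, b=0, c=0, d=0, e=0

0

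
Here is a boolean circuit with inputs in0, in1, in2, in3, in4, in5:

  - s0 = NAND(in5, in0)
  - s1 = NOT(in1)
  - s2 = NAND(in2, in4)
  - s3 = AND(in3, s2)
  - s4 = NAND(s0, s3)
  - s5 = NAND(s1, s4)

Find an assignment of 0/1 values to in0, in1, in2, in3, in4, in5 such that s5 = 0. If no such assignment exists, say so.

in0=0 in1=0 in2=1 in3=1 in4=1 in5=0

s5 = NAND(s1, s4) must be 0, so both s1 = 1 and s4 = 1.
s1 = NOT(in1) must be 1, so in1 = 0.
s4 = NAND(s0, s3) must be 1, so at least one of s0, s3 is 0.
Check with in0=0 in1=0 in2=1 in3=1 in4=1 in5=0:
s0 = NAND(in5, in0) = NAND(0, 0) = 1
s1 = NOT(in1) = NOT 0 = 1
s2 = NAND(in2, in4) = NAND(1, 1) = 0
s3 = AND(in3, s2) = AND(1, 0) = 0
s4 = NAND(s0, s3) = NAND(1, 0) = 1
s5 = NAND(s1, s4) = NAND(1, 1) = 0
So s5 = 0 as required.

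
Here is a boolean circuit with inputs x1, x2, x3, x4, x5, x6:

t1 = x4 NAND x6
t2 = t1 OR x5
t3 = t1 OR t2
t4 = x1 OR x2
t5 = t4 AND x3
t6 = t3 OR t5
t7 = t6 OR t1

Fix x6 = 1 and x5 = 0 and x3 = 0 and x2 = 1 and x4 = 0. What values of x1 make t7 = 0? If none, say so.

no solution exists

With x6 = 1 and x5 = 0 and x3 = 0 and x2 = 1 and x4 = 0 fixed, none of the 2 settings of x1 give t7 = 0.
For example, with x1=1:
t1 = x4 NAND x6 = 0 NAND 1 = 1
t2 = t1 OR x5 = 1 OR 0 = 1
t3 = t1 OR t2 = 1 OR 1 = 1
t4 = x1 OR x2 = 1 OR 1 = 1
t5 = t4 AND x3 = 1 AND 0 = 0
t6 = t3 OR t5 = 1 OR 0 = 1
t7 = t6 OR t1 = 1 OR 1 = 1
giving t7 = 1 ≠ 0.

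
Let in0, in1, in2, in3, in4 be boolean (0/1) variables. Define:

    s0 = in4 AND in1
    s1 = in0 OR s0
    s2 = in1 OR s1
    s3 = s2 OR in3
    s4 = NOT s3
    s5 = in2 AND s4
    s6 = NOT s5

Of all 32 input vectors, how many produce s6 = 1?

s6 = NOT s5 must be 1, so s5 = 0.
s5 = in2 AND s4 must be 0, so at least one of in2, s4 is 0.
Enumerating the 32 input combinations, 30 give s6 = 1 and 2 give s6 = 0.

30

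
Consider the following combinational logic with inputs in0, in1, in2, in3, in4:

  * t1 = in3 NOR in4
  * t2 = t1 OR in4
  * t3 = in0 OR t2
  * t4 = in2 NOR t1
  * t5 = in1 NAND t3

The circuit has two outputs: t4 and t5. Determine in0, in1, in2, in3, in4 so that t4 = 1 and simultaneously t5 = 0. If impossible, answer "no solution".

Check with in0=1, in1=1, in2=0, in3=1, in4=0:
t1 = in3 NOR in4 = 1 NOR 0 = 0
t2 = t1 OR in4 = 0 OR 0 = 0
t3 = in0 OR t2 = 1 OR 0 = 1
t4 = in2 NOR t1 = 0 NOR 0 = 1
t5 = in1 NAND t3 = 1 NAND 1 = 0
So t4 = 1 and t5 = 0.

in0=1, in1=1, in2=0, in3=1, in4=0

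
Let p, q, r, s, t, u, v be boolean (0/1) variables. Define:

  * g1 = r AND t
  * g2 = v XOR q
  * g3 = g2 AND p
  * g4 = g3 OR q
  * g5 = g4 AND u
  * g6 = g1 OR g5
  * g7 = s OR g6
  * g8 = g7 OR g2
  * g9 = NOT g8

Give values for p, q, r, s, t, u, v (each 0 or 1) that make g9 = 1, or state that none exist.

Check with p=0, q=0, r=0, s=0, t=0, u=1, v=0:
g1 = r AND t = 0 AND 0 = 0
g2 = v XOR q = 0 XOR 0 = 0
g3 = g2 AND p = 0 AND 0 = 0
g4 = g3 OR q = 0 OR 0 = 0
g5 = g4 AND u = 0 AND 1 = 0
g6 = g1 OR g5 = 0 OR 0 = 0
g7 = s OR g6 = 0 OR 0 = 0
g8 = g7 OR g2 = 0 OR 0 = 0
g9 = NOT g8 = NOT 0 = 1
So g9 = 1 as required.

p=0, q=0, r=0, s=0, t=0, u=1, v=0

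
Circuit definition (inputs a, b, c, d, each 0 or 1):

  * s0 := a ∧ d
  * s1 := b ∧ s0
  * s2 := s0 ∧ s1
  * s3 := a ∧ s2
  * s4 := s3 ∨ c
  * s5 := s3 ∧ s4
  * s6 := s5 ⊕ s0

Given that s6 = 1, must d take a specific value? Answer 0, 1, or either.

s6 = s5 ⊕ s0 must be 1, so s5 and s0 differ.
Every assignment with s6 = 1 has d = 1; there are 2 such assignment(s).
  a=1, b=0, c=0, d=1
  a=1, b=0, c=1, d=1

1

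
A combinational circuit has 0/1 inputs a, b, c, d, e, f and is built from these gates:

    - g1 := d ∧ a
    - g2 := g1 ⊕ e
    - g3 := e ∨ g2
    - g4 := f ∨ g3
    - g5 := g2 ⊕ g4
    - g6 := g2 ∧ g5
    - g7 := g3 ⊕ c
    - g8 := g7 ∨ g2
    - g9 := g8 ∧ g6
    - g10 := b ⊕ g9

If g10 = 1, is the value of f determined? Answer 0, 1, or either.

Both values of f occur among assignments with g10 = 1:
  f=0: a=0, b=1, c=0, d=0, e=0, f=0
  f=1: a=0, b=1, c=0, d=0, e=0, f=1

either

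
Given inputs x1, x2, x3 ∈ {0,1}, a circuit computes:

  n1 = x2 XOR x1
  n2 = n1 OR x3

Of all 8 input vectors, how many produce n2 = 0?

2

n2 = n1 OR x3 must be 0, so both n1 = 0 and x3 = 0.
Enumerating the 8 input combinations, 2 give n2 = 0 and 6 give n2 = 1.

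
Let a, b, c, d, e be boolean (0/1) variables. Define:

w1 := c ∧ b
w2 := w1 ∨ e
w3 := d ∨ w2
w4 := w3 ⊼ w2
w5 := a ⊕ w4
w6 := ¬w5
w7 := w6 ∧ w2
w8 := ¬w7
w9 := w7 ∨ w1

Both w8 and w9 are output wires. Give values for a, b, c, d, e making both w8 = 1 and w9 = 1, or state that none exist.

a=1, b=1, c=1, d=1, e=1

Check with a=1, b=1, c=1, d=1, e=1:
w1 = c ∧ b = 1 ∧ 1 = 1
w2 = w1 ∨ e = 1 ∨ 1 = 1
w3 = d ∨ w2 = 1 ∨ 1 = 1
w4 = w3 ⊼ w2 = 1 ⊼ 1 = 0
w5 = a ⊕ w4 = 1 ⊕ 0 = 1
w6 = ¬w5 = ¬1 = 0
w7 = w6 ∧ w2 = 0 ∧ 1 = 0
w8 = ¬w7 = ¬0 = 1
w9 = w7 ∨ w1 = 0 ∨ 1 = 1
So w8 = 1 and w9 = 1.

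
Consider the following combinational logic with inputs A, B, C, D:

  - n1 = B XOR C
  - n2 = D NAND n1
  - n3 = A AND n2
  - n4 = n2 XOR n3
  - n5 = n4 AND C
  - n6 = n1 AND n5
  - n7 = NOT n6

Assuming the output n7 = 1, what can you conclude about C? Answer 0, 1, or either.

Both values of C occur among assignments with n7 = 1:
  C=0: A=0, B=0, C=0, D=0
  C=1: A=0, B=0, C=1, D=1

either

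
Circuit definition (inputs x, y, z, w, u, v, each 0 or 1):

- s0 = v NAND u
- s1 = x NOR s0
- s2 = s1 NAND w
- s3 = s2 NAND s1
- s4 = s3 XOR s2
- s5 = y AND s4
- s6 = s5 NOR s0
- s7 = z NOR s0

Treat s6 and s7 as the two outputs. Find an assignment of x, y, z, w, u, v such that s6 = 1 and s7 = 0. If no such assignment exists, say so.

Check with x=1, y=1, z=1, w=0, u=1, v=1:
s0 = v NAND u = 1 NAND 1 = 0
s1 = x NOR s0 = 1 NOR 0 = 0
s2 = s1 NAND w = 0 NAND 0 = 1
s3 = s2 NAND s1 = 1 NAND 0 = 1
s4 = s3 XOR s2 = 1 XOR 1 = 0
s5 = y AND s4 = 1 AND 0 = 0
s6 = s5 NOR s0 = 0 NOR 0 = 1
s7 = z NOR s0 = 1 NOR 0 = 0
So s6 = 1 and s7 = 0.

x=1, y=1, z=1, w=0, u=1, v=1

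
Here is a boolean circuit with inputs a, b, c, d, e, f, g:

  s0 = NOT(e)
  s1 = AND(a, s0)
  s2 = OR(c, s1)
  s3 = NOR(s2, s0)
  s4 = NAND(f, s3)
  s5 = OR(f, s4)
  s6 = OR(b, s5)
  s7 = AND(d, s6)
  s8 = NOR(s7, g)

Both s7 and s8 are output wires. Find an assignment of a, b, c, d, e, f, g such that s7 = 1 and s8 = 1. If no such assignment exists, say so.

no solution exists

Across all 128 input combinations, none give both s7 = 1 and s8 = 1.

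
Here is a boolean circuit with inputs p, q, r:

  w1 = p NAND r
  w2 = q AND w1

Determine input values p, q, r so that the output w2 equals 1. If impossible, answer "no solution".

w2 = q AND w1 must be 1, so both q = 1 and w1 = 1.
w1 = p NAND r must be 1, so at least one of p, r is 0.
Check with p=0, q=1, r=0:
w1 = p NAND r = 0 NAND 0 = 1
w2 = q AND w1 = 1 AND 1 = 1
So w2 = 1 as required.

p=0, q=1, r=0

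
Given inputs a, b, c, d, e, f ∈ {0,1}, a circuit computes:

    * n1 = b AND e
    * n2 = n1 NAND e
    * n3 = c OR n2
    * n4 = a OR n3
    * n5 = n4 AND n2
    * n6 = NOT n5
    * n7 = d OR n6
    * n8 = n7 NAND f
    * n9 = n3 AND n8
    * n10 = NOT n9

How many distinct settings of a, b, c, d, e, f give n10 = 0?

40

n10 = NOT n9 must be 0, so n9 = 1.
n9 = n3 AND n8 must be 1, so both n3 = 1 and n8 = 1.
Enumerating the 64 input combinations, 40 give n10 = 0 and 24 give n10 = 1.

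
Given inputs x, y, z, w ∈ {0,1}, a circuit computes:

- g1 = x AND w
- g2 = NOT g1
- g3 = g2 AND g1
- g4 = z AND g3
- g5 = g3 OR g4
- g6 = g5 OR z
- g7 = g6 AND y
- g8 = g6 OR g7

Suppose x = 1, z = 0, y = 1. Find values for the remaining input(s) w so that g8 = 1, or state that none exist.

no solution exists

With x = 1, z = 0, y = 1 fixed, none of the 2 settings of w give g8 = 1.
For example, with w=1:
g1 = x AND w = 1 AND 1 = 1
g2 = NOT g1 = NOT 1 = 0
g3 = g2 AND g1 = 0 AND 1 = 0
g4 = z AND g3 = 0 AND 0 = 0
g5 = g3 OR g4 = 0 OR 0 = 0
g6 = g5 OR z = 0 OR 0 = 0
g7 = g6 AND y = 0 AND 1 = 0
g8 = g6 OR g7 = 0 OR 0 = 0
giving g8 = 0 ≠ 1.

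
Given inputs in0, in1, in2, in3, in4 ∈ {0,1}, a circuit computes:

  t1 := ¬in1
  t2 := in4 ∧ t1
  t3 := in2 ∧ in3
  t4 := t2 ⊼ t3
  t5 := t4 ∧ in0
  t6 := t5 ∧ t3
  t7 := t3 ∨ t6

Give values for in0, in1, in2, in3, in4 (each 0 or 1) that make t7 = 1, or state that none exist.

Check with in0=0, in1=1, in2=1, in3=1, in4=1:
t1 = ¬in1 = ¬1 = 0
t2 = in4 ∧ t1 = 1 ∧ 0 = 0
t3 = in2 ∧ in3 = 1 ∧ 1 = 1
t4 = t2 ⊼ t3 = 0 ⊼ 1 = 1
t5 = t4 ∧ in0 = 1 ∧ 0 = 0
t6 = t5 ∧ t3 = 0 ∧ 1 = 0
t7 = t3 ∨ t6 = 1 ∨ 0 = 1
So t7 = 1 as required.

in0=0, in1=1, in2=1, in3=1, in4=1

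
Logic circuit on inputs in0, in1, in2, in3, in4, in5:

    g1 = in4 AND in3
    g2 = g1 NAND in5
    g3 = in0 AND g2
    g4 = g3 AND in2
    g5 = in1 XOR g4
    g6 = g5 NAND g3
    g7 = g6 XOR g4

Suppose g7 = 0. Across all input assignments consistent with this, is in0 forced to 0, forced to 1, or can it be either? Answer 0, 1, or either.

1

g7 = g6 XOR g4 must be 0, so g6 and g4 are equal.
Every assignment with g7 = 0 has in0 = 1; there are 14 such assignment(s).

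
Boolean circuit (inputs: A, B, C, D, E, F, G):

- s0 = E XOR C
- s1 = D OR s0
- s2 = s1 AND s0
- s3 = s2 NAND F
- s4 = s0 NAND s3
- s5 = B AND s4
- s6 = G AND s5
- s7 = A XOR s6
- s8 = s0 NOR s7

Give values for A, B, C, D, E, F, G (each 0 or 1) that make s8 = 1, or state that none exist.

Check with A=0, B=1, C=1, D=1, E=1, F=0, G=0:
s0 = E XOR C = 1 XOR 1 = 0
s1 = D OR s0 = 1 OR 0 = 1
s2 = s1 AND s0 = 1 AND 0 = 0
s3 = s2 NAND F = 0 NAND 0 = 1
s4 = s0 NAND s3 = 0 NAND 1 = 1
s5 = B AND s4 = 1 AND 1 = 1
s6 = G AND s5 = 0 AND 1 = 0
s7 = A XOR s6 = 0 XOR 0 = 0
s8 = s0 NOR s7 = 0 NOR 0 = 1
So s8 = 1 as required.

A=0, B=1, C=1, D=1, E=1, F=0, G=0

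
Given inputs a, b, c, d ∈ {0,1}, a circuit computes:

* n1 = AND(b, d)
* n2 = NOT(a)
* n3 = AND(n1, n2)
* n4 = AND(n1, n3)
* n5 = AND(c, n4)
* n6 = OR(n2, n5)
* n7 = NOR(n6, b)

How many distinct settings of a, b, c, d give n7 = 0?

n7 = NOR(n6, b) must be 0, so at least one of n6, b is 1.
Enumerating the 16 input combinations, 12 give n7 = 0 and 4 give n7 = 1.

12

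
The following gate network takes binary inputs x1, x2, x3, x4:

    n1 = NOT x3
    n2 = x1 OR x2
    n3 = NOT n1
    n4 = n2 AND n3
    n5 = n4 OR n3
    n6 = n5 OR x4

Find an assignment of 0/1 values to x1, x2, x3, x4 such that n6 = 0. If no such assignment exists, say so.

Check with x1=1, x2=1, x3=0, x4=0:
n1 = NOT x3 = NOT 0 = 1
n2 = x1 OR x2 = 1 OR 1 = 1
n3 = NOT n1 = NOT 1 = 0
n4 = n2 AND n3 = 1 AND 0 = 0
n5 = n4 OR n3 = 0 OR 0 = 0
n6 = n5 OR x4 = 0 OR 0 = 0
So n6 = 0 as required.

x1=1, x2=1, x3=0, x4=0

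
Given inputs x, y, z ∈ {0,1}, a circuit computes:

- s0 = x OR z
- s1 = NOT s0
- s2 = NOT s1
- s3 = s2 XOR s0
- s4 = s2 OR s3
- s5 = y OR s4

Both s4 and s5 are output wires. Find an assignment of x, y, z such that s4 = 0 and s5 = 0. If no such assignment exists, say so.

Check with x=0, y=0, z=0:
s0 = x OR z = 0 OR 0 = 0
s1 = NOT s0 = NOT 0 = 1
s2 = NOT s1 = NOT 1 = 0
s3 = s2 XOR s0 = 0 XOR 0 = 0
s4 = s2 OR s3 = 0 OR 0 = 0
s5 = y OR s4 = 0 OR 0 = 0
So s4 = 0 and s5 = 0.

x=0, y=0, z=0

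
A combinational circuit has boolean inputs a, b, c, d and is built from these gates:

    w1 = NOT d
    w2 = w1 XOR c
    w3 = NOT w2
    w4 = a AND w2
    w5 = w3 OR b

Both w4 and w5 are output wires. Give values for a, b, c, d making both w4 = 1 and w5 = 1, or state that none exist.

a=1 b=1 c=1 d=1

Check with a=1 b=1 c=1 d=1:
w1 = NOT d = NOT 1 = 0
w2 = w1 XOR c = 0 XOR 1 = 1
w3 = NOT w2 = NOT 1 = 0
w4 = a AND w2 = 1 AND 1 = 1
w5 = w3 OR b = 0 OR 1 = 1
So w4 = 1 and w5 = 1.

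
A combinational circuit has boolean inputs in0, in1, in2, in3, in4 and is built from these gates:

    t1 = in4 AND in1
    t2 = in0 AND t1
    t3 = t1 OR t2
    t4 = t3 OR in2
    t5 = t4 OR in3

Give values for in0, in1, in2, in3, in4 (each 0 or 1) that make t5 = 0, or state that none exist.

in0=1, in1=0, in2=0, in3=0, in4=1

t5 = t4 OR in3 must be 0, so both t4 = 0 and in3 = 0.
t4 = t3 OR in2 must be 0, so both t3 = 0 and in2 = 0.
t3 = t1 OR t2 must be 0, so both t1 = 0 and t2 = 0.
Check with in0=1, in1=0, in2=0, in3=0, in4=1:
t1 = in4 AND in1 = 1 AND 0 = 0
t2 = in0 AND t1 = 1 AND 0 = 0
t3 = t1 OR t2 = 0 OR 0 = 0
t4 = t3 OR in2 = 0 OR 0 = 0
t5 = t4 OR in3 = 0 OR 0 = 0
So t5 = 0 as required.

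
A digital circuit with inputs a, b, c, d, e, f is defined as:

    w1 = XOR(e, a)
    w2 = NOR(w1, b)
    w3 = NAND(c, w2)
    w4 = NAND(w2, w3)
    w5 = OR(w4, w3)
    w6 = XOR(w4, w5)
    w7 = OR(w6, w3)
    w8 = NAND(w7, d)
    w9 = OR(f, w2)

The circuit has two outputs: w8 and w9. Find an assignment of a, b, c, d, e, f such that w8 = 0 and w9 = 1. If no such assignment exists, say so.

a=1 b=0 c=0 d=1 e=1 f=0

Check with a=1 b=0 c=0 d=1 e=1 f=0:
w1 = XOR(e, a) = XOR(1, 1) = 0
w2 = NOR(w1, b) = NOR(0, 0) = 1
w3 = NAND(c, w2) = NAND(0, 1) = 1
w4 = NAND(w2, w3) = NAND(1, 1) = 0
w5 = OR(w4, w3) = OR(0, 1) = 1
w6 = XOR(w4, w5) = XOR(0, 1) = 1
w7 = OR(w6, w3) = OR(1, 1) = 1
w8 = NAND(w7, d) = NAND(1, 1) = 0
w9 = OR(f, w2) = OR(0, 1) = 1
So w8 = 0 and w9 = 1.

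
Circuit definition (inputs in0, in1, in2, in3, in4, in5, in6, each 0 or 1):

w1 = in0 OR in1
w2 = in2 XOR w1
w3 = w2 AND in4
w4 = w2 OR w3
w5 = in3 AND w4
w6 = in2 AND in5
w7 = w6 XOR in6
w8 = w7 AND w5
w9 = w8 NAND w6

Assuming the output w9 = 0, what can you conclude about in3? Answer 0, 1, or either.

1

w9 = w8 NAND w6 must be 0, so both w8 = 1 and w6 = 1.
w8 = w7 AND w5 must be 1, so both w7 = 1 and w5 = 1.
w6 = in2 AND in5 must be 1, so both in2 = 1 and in5 = 1.
Every assignment with w9 = 0 has in3 = 1; there are 2 such assignment(s).
  in0=0, in1=0, in2=1, in3=1, in4=0, in5=1, in6=0
  in0=0, in1=0, in2=1, in3=1, in4=1, in5=1, in6=0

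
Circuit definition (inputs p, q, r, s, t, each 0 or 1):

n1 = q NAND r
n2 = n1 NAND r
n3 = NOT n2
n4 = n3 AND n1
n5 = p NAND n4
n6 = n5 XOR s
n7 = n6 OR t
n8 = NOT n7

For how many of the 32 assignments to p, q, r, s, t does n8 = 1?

8

n8 = NOT n7 must be 1, so n7 = 0.
Enumerating the 32 input combinations, 8 give n8 = 1 and 24 give n8 = 0.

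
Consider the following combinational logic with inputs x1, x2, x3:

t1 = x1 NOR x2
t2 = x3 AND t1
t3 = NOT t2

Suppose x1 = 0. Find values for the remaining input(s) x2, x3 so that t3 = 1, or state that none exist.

x2=1, x3=1

Check with x1 = 0 and x2=1, x3=1:
t1 = x1 NOR x2 = 0 NOR 1 = 0
t2 = x3 AND t1 = 1 AND 0 = 0
t3 = NOT t2 = NOT 0 = 1
So t3 = 1.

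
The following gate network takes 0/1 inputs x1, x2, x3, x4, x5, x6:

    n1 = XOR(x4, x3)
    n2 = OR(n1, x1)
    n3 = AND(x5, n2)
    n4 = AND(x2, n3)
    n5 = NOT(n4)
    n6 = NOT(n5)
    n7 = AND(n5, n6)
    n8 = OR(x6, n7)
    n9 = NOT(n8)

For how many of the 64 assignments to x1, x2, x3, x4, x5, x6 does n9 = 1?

n9 = NOT(n8) must be 1, so n8 = 0.
n8 = OR(x6, n7) must be 0, so both x6 = 0 and n7 = 0.
Enumerating the 64 input combinations, 32 give n9 = 1 and 32 give n9 = 0.

32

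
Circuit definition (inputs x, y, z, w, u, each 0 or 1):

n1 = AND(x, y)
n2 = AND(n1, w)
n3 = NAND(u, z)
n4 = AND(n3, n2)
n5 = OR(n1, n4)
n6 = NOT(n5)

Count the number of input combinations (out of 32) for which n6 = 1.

24

n6 = NOT(n5) must be 1, so n5 = 0.
n5 = OR(n1, n4) must be 0, so both n1 = 0 and n4 = 0.
Enumerating the 32 input combinations, 24 give n6 = 1 and 8 give n6 = 0.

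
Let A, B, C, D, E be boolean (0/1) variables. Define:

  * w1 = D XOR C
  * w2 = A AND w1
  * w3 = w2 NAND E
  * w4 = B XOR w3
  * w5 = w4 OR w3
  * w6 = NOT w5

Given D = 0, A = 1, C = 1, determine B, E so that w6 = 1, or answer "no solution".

B=0, E=1

w6 = NOT w5 must be 1, so w5 = 0.
w5 = w4 OR w3 must be 0, so both w4 = 0 and w3 = 0.
Check with D = 0, A = 1, C = 1 and B=0, E=1:
w1 = D XOR C = 0 XOR 1 = 1
w2 = A AND w1 = 1 AND 1 = 1
w3 = w2 NAND E = 1 NAND 1 = 0
w4 = B XOR w3 = 0 XOR 0 = 0
w5 = w4 OR w3 = 0 OR 0 = 0
w6 = NOT w5 = NOT 0 = 1
So w6 = 1.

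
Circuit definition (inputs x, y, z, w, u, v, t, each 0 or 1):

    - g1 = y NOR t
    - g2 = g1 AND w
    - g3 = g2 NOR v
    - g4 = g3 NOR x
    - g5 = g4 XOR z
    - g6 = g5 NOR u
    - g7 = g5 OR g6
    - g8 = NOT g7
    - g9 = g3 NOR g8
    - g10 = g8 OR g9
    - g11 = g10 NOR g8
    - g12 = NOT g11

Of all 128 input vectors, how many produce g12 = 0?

42

g12 = NOT g11 must be 0, so g11 = 1.
g11 = g10 NOR g8 must be 1, so both g10 = 0 and g8 = 0.
Enumerating the 128 input combinations, 42 give g12 = 0 and 86 give g12 = 1.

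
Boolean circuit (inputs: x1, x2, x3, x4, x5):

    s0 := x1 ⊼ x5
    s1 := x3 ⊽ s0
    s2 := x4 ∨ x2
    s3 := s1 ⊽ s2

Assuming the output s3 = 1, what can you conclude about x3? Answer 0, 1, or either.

either

Both values of x3 occur among assignments with s3 = 1:
  x3=0: x1=0, x2=0, x3=0, x4=0, x5=0
  x3=1: x1=0, x2=0, x3=1, x4=0, x5=0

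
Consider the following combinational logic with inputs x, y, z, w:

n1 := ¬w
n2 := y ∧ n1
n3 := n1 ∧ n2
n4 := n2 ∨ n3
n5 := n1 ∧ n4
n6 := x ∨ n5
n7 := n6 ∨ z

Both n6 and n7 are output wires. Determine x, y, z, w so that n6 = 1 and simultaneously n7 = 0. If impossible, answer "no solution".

no solution exists

Across all 16 input combinations, none give both n6 = 1 and n7 = 0.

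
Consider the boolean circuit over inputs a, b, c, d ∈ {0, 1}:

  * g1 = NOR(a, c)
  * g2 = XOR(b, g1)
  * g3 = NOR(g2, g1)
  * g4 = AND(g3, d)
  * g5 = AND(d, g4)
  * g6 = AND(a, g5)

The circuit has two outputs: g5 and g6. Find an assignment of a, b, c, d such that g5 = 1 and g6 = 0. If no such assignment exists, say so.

a=0 b=0 c=1 d=1

Check with a=0 b=0 c=1 d=1:
g1 = NOR(a, c) = NOR(0, 1) = 0
g2 = XOR(b, g1) = XOR(0, 0) = 0
g3 = NOR(g2, g1) = NOR(0, 0) = 1
g4 = AND(g3, d) = AND(1, 1) = 1
g5 = AND(d, g4) = AND(1, 1) = 1
g6 = AND(a, g5) = AND(0, 1) = 0
So g5 = 1 and g6 = 0.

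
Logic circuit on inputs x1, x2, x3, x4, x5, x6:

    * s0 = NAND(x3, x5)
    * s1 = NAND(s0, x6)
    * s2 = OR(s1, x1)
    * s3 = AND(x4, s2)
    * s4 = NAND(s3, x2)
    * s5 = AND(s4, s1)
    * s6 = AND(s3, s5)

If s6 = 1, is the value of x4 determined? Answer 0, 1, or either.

1

s6 = AND(s3, s5) must be 1, so both s3 = 1 and s5 = 1.
s3 = AND(x4, s2) must be 1, so both x4 = 1 and s2 = 1.
s5 = AND(s4, s1) must be 1, so both s4 = 1 and s1 = 1.
Every assignment with s6 = 1 has x4 = 1; there are 10 such assignment(s).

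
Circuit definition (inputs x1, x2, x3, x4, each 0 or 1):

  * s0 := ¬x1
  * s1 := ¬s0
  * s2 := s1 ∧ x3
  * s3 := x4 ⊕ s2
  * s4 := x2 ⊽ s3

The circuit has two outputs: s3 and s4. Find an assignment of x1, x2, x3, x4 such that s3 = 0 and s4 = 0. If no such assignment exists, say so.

Check with x1=0, x2=1, x3=1, x4=0:
s0 = ¬x1 = ¬0 = 1
s1 = ¬s0 = ¬1 = 0
s2 = s1 ∧ x3 = 0 ∧ 1 = 0
s3 = x4 ⊕ s2 = 0 ⊕ 0 = 0
s4 = x2 ⊽ s3 = 1 ⊽ 0 = 0
So s3 = 0 and s4 = 0.

x1=0, x2=1, x3=1, x4=0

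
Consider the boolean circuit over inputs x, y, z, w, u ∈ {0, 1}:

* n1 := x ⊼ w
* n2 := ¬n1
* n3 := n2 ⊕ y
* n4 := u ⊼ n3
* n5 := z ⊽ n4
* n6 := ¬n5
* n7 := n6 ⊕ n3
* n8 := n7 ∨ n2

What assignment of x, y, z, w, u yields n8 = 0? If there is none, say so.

x=0, y=1, z=0, w=0, u=0

n8 = n7 ∨ n2 must be 0, so both n7 = 0 and n2 = 0.
Check with x=0, y=1, z=0, w=0, u=0:
n1 = x ⊼ w = 0 ⊼ 0 = 1
n2 = ¬n1 = ¬1 = 0
n3 = n2 ⊕ y = 0 ⊕ 1 = 1
n4 = u ⊼ n3 = 0 ⊼ 1 = 1
n5 = z ⊽ n4 = 0 ⊽ 1 = 0
n6 = ¬n5 = ¬0 = 1
n7 = n6 ⊕ n3 = 1 ⊕ 1 = 0
n8 = n7 ∨ n2 = 0 ∨ 0 = 0
So n8 = 0 as required.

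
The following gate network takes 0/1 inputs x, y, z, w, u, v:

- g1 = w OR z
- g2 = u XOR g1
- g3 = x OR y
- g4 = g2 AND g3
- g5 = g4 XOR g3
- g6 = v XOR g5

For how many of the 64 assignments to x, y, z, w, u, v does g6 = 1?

32

g6 = v XOR g5 must be 1, so v and g5 differ.
Enumerating the 64 input combinations, 32 give g6 = 1 and 32 give g6 = 0.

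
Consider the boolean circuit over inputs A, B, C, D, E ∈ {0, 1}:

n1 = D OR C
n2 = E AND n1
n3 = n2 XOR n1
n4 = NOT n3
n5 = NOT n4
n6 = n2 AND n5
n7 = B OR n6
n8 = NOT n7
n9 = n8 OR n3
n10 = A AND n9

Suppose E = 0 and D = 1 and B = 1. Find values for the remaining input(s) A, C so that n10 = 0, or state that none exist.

n10 = A AND n9 must be 0, so at least one of A, n9 is 0.
Check with E = 0 and D = 1 and B = 1 and A=0, C=0:
n1 = D OR C = 1 OR 0 = 1
n2 = E AND n1 = 0 AND 1 = 0
n3 = n2 XOR n1 = 0 XOR 1 = 1
n4 = NOT n3 = NOT 1 = 0
n5 = NOT n4 = NOT 0 = 1
n6 = n2 AND n5 = 0 AND 1 = 0
n7 = B OR n6 = 1 OR 0 = 1
n8 = NOT n7 = NOT 1 = 0
n9 = n8 OR n3 = 0 OR 1 = 1
n10 = A AND n9 = 0 AND 1 = 0
So n10 = 0.

A=0, C=0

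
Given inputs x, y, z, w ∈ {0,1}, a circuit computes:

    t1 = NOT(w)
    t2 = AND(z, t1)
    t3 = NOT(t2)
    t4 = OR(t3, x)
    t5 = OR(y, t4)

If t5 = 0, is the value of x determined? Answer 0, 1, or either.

0

t5 = OR(y, t4) must be 0, so both y = 0 and t4 = 0.
Every assignment with t5 = 0 has x = 0; there are 1 such assignment(s).
  x=0, y=0, z=1, w=0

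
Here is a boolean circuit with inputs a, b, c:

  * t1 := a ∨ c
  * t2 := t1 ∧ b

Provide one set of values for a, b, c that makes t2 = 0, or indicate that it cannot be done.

t2 = t1 ∧ b must be 0, so at least one of t1, b is 0.
Check with a=0 b=0 c=0:
t1 = a ∨ c = 0 ∨ 0 = 0
t2 = t1 ∧ b = 0 ∧ 0 = 0
So t2 = 0 as required.

a=0 b=0 c=0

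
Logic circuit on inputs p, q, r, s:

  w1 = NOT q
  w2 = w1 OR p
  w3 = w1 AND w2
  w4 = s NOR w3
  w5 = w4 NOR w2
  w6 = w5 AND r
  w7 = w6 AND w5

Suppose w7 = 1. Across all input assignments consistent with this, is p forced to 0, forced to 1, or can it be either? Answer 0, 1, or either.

w7 = w6 AND w5 must be 1, so both w6 = 1 and w5 = 1.
w6 = w5 AND r must be 1, so both w5 = 1 and r = 1.
Every assignment with w7 = 1 has p = 0; there are 1 such assignment(s).
  p=0, q=1, r=1, s=1

0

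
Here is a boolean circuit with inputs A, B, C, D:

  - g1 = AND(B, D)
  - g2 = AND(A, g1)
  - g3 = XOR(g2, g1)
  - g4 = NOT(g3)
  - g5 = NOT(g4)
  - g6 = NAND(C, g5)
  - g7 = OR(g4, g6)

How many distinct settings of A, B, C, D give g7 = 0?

g7 = OR(g4, g6) must be 0, so both g4 = 0 and g6 = 0.
g4 = NOT(g3) must be 0, so g3 = 1.
Satisfying assignments:
  A=0, B=1, C=1, D=1

1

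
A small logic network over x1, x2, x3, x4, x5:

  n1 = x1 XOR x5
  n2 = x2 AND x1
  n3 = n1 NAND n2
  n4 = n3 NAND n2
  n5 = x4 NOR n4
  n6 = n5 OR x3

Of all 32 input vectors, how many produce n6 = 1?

17

n6 = n5 OR x3 must be 1, so at least one of n5, x3 is 1.
Enumerating the 32 input combinations, 17 give n6 = 1 and 15 give n6 = 0.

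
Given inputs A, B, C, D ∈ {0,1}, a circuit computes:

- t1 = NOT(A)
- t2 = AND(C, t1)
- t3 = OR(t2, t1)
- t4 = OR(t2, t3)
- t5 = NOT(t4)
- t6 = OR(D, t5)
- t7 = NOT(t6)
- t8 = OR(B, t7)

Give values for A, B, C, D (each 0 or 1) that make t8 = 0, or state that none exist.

t8 = OR(B, t7) must be 0, so both B = 0 and t7 = 0.
Check with A=1 B=0 C=1 D=0:
t1 = NOT(A) = NOT 1 = 0
t2 = AND(C, t1) = AND(1, 0) = 0
t3 = OR(t2, t1) = OR(0, 0) = 0
t4 = OR(t2, t3) = OR(0, 0) = 0
t5 = NOT(t4) = NOT 0 = 1
t6 = OR(D, t5) = OR(0, 1) = 1
t7 = NOT(t6) = NOT 1 = 0
t8 = OR(B, t7) = OR(0, 0) = 0
So t8 = 0 as required.

A=1 B=0 C=1 D=0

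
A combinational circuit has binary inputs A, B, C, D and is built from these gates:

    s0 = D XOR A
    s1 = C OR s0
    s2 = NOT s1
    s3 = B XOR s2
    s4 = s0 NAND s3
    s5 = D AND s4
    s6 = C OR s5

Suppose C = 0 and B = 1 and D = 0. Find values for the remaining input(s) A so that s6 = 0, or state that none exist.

s6 = C OR s5 must be 0, so both C = 0 and s5 = 0.
s5 = D AND s4 must be 0, so at least one of D, s4 is 0.
Check with C = 0 and B = 1 and D = 0 and A=1:
s0 = D XOR A = 0 XOR 1 = 1
s1 = C OR s0 = 0 OR 1 = 1
s2 = NOT s1 = NOT 1 = 0
s3 = B XOR s2 = 1 XOR 0 = 1
s4 = s0 NAND s3 = 1 NAND 1 = 0
s5 = D AND s4 = 0 AND 0 = 0
s6 = C OR s5 = 0 OR 0 = 0
So s6 = 0.

A=1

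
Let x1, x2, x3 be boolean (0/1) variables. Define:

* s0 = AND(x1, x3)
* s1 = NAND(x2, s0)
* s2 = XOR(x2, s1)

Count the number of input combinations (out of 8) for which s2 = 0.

s2 = XOR(x2, s1) must be 0, so x2 and s1 are equal.
Satisfying assignments:
  x1=0, x2=1, x3=0
  x1=0, x2=1, x3=1
  x1=1, x2=1, x3=0

3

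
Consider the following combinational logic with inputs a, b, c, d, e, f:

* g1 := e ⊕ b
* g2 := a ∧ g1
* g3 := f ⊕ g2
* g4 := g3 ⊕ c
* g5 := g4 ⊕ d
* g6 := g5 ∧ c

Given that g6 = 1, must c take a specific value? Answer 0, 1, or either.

1

g6 = g5 ∧ c must be 1, so both g5 = 1 and c = 1.
Every assignment with g6 = 1 has c = 1; there are 16 such assignment(s).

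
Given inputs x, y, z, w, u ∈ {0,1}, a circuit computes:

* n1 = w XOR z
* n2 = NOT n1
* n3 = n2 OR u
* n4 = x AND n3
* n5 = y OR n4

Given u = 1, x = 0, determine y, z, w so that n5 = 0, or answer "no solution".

n5 = y OR n4 must be 0, so both y = 0 and n4 = 0.
n4 = x AND n3 must be 0, so at least one of x, n3 is 0.
Check with u = 1, x = 0 and y=0, z=1, w=1:
n1 = w XOR z = 1 XOR 1 = 0
n2 = NOT n1 = NOT 0 = 1
n3 = n2 OR u = 1 OR 1 = 1
n4 = x AND n3 = 0 AND 1 = 0
n5 = y OR n4 = 0 OR 0 = 0
So n5 = 0.

y=0 z=1 w=1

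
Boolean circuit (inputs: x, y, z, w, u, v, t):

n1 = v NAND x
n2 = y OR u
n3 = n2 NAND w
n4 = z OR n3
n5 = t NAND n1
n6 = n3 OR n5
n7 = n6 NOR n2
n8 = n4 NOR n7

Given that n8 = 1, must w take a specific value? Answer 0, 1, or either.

n8 = n4 NOR n7 must be 1, so both n4 = 0 and n7 = 0.
Every assignment with n8 = 1 has w = 1; there are 24 such assignment(s).

1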